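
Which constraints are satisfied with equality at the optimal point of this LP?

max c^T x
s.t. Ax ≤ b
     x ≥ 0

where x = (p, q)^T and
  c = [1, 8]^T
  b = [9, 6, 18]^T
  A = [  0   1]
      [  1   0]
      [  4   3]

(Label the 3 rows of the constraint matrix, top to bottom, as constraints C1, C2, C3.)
Optimal: p = 0, q = 6
Binding: C3, p ≥ 0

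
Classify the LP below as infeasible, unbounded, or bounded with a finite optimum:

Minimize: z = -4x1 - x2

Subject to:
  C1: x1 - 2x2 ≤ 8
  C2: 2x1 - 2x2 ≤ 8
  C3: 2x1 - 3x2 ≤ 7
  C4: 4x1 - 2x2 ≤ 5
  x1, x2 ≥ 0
Feasible point: (0, 0) satisfies every constraint, so the LP is feasible.
Direction d = (0, 1): for each constraint row a, a·d ≤ 0 —
  (1)(0) + (-2)(1) = -2 ≤ 0
  (2)(0) + (-2)(1) = -2 ≤ 0
  (2)(0) + (-3)(1) = -3 ≤ 0
  (4)(0) + (-2)(1) = -2 ≤ 0
and d ≥ 0, so (0, 0) + t·d stays feasible for every t ≥ 0. Along this ray z = -4x1 - x2 changes by -1 per unit t, so z → −∞.

Unbounded — the objective can decrease without bound over the feasible region.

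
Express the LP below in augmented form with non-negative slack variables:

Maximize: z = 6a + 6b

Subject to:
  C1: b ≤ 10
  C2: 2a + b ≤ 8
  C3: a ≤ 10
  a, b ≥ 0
max z = 6a + 6b

s.t.
  b + s1 = 10
  2a + b + s2 = 8
  a + s3 = 10
  a, b, s1, s2, s3 ≥ 0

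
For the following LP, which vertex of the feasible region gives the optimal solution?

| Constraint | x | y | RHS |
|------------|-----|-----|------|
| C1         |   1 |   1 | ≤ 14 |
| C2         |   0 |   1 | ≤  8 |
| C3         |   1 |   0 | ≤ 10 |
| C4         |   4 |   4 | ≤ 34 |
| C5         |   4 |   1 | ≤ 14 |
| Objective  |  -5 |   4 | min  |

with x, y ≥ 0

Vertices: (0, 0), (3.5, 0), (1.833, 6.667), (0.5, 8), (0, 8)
(3.5, 0) with z = -17.5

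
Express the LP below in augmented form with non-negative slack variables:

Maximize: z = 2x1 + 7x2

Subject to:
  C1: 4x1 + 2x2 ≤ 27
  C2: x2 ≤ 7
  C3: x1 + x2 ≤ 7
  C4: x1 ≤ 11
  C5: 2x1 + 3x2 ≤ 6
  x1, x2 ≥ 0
max z = 2x1 + 7x2

s.t.
  4x1 + 2x2 + s1 = 27
  x2 + s2 = 7
  x1 + x2 + s3 = 7
  x1 + s4 = 11
  2x1 + 3x2 + s5 = 6
  x1, x2, s1, s2, s3, s4, s5 ≥ 0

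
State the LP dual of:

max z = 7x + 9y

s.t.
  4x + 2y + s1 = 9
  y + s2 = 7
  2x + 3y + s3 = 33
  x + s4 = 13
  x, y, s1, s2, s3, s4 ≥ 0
Minimize: z = 9y1 + 7y2 + 33y3 + 13y4

Subject to:
  C1: -4y1 - 2y3 - y4 ≤ -7
  C2: -2y1 - y2 - 3y3 ≤ -9
  y1, y2, y3, y4 ≥ 0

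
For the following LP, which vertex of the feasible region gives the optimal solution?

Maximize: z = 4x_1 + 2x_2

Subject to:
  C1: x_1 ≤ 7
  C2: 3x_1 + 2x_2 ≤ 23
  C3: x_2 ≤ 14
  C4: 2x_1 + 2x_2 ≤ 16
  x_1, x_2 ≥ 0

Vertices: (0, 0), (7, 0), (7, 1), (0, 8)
(7, 1) with z = 30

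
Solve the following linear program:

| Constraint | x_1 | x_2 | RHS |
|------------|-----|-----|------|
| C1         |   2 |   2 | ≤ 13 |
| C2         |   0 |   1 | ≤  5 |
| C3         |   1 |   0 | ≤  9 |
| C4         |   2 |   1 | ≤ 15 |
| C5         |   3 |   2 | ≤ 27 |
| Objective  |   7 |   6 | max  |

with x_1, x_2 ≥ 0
Each vertex is the intersection of two constraint boundaries that also satisfies all remaining constraints:
  x_1 = 0 and x_2 = 0 → (0, 0)
  2x_1 + 2x_2 = 13 and x_2 = 0 → (6.5, 0)
  2x_1 + 2x_2 = 13 and x_2 = 5 → (1.5, 5)
  x_2 = 5 and x_1 = 0 → (0, 5)

Evaluating z = 7x_1 + 6x_2 at each vertex:
  (0, 0): z = 0
  (6.5, 0): z = 45.5
  (1.5, 5): z = 40.5
  (0, 5): z = 30

The maximum is at (6.5, 0) with z = 45.5.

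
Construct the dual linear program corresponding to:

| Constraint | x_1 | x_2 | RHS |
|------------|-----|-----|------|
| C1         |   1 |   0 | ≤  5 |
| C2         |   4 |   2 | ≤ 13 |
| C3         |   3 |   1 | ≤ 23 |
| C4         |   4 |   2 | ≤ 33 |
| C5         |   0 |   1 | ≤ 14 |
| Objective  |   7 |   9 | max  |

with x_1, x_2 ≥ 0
Minimize: z = 5y1 + 13y2 + 23y3 + 33y4 + 14y5

Subject to:
  C1: -y1 - 4y2 - 3y3 - 4y4 ≤ -7
  C2: -2y2 - y3 - 2y4 - y5 ≤ -9
  y1, y2, y3, y4, y5 ≥ 0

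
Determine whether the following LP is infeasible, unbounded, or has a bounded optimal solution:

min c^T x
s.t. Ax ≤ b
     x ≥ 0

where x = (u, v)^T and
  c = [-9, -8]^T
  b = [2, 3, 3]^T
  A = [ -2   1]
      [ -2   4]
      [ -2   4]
Feasible point: (0, 0) satisfies every constraint, so the LP is feasible.
Direction d = (1, 0): for each constraint row a, a·d ≤ 0 —
  (-2)(1) + (1)(0) = -2 ≤ 0
  (-2)(1) + (4)(0) = -2 ≤ 0
  (-2)(1) + (4)(0) = -2 ≤ 0
and d ≥ 0, so (0, 0) + t·d stays feasible for every t ≥ 0. Along this ray z = -9u - 8v changes by -9 per unit t, so z → −∞.

The LP is unbounded; z can be made arbitrarily small.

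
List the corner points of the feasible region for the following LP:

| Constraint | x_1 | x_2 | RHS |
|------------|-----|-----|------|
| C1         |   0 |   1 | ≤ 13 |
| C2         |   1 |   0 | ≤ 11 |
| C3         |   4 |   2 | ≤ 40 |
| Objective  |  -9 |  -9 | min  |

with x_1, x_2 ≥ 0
Each vertex is the intersection of two constraint boundaries that also satisfies all remaining constraints:
  x_1 = 0 and x_2 = 0 → (0, 0)
  4x_1 + 2x_2 = 40 and x_2 = 0 → (10, 0)
  x_2 = 13 and 4x_1 + 2x_2 = 40 → (3.5, 13)
  x_2 = 13 and x_1 = 0 → (0, 13)

Vertices: (0, 0), (10, 0), (3.5, 13), (0, 13)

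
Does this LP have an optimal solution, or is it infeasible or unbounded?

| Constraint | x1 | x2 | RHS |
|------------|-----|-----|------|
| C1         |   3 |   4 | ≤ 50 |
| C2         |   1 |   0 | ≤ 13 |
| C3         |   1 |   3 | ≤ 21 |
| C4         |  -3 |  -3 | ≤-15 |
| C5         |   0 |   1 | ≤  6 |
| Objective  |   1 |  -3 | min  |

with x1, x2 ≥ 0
The point (0, 6) satisfies every constraint, so the LP is feasible; the constraints give x1 ≤ 13 and x2 ≤ 6, which with x1, x2 ≥ 0 keep the feasible region inside a bounded box. A feasible, bounded LP attains a finite optimum at a vertex.

Feasible with finite optimum z* = -18 at (0, 6).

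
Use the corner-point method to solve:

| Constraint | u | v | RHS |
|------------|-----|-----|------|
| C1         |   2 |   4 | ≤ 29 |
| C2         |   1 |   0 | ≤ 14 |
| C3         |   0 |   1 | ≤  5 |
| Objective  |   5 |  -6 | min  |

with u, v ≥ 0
Each vertex is the intersection of two constraint boundaries that also satisfies all remaining constraints:
  u = 0 and v = 0 → (0, 0)
  u = 14 and v = 0 → (14, 0)
  2u + 4v = 29 and u = 14 → (14, 0.25)
  2u + 4v = 29 and v = 5 → (4.5, 5)
  v = 5 and u = 0 → (0, 5)

Evaluating z = 5u - 6v at each vertex:
  (0, 0): z = 0
  (14, 0): z = 70
  (14, 0.25): z = 68.5
  (4.5, 5): z = -7.5
  (0, 5): z = -30

The minimum is at (0, 5) with z = -30.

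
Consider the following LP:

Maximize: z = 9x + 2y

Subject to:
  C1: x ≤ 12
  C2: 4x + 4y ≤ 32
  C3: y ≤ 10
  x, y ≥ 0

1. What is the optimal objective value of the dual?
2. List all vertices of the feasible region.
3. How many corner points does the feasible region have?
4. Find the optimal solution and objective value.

1. 72 (by strong duality, equal to the primal optimum)
2. (0, 0), (8, 0), (0, 8)
3. 3
4. x = 8, y = 0, z = 72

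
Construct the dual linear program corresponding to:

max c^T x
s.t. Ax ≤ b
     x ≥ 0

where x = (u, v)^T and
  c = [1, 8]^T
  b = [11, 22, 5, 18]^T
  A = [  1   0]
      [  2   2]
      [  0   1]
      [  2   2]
Minimize: z = 11y1 + 22y2 + 5y3 + 18y4

Subject to:
  C1: -y1 - 2y2 - 2y4 ≤ -1
  C2: -2y2 - y3 - 2y4 ≤ -8
  y1, y2, y3, y4 ≥ 0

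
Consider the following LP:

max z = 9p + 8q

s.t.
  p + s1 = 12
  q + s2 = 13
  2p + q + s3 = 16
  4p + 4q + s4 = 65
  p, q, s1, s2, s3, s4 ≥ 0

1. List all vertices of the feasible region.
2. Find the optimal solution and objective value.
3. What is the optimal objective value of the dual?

1. (0, 0), (8, 0), (1.5, 13), (0, 13)
2. p = 1.5, q = 13, z = 117.5
3. 117.5 (by strong duality, equal to the primal optimum)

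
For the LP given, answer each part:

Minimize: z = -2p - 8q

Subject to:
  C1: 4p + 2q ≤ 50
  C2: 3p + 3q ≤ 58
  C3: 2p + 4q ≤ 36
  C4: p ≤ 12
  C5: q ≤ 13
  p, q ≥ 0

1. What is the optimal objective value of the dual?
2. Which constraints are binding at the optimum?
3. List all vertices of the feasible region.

1. -72 (by strong duality, equal to the primal optimum)
2. C3, p ≥ 0
3. (0, 0), (12, 0), (12, 1), (10.67, 3.667), (0, 9)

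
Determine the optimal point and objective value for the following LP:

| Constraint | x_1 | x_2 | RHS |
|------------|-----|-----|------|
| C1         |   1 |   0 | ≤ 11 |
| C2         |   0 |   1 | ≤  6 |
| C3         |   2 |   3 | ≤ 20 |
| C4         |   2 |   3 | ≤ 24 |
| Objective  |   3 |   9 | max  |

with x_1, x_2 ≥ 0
Each vertex is the intersection of two constraint boundaries that also satisfies all remaining constraints:
  x_1 = 0 and x_2 = 0 → (0, 0)
  2x_1 + 3x_2 = 20 and x_2 = 0 → (10, 0)
  x_2 = 6 and 2x_1 + 3x_2 = 20 → (1, 6)
  x_2 = 6 and x_1 = 0 → (0, 6)

Evaluating z = 3x_1 + 9x_2 at each vertex:
  (0, 0): z = 0
  (10, 0): z = 30
  (1, 6): z = 57
  (0, 6): z = 54

The maximum is at (1, 6) with z = 57.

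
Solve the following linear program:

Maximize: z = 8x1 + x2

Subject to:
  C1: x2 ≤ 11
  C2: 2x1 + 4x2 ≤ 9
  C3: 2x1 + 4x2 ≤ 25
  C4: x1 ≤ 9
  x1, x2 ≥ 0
Each vertex is the intersection of two constraint boundaries that also satisfies all remaining constraints:
  x1 = 0 and x2 = 0 → (0, 0)
  2x1 + 4x2 = 9 and x2 = 0 → (4.5, 0)
  2x1 + 4x2 = 9 and x1 = 0 → (0, 2.25)

Evaluating z = 8x1 + x2 at each vertex:
  (0, 0): z = 0
  (4.5, 0): z = 36
  (0, 2.25): z = 2.25

The maximum is at (4.5, 0) with z = 36.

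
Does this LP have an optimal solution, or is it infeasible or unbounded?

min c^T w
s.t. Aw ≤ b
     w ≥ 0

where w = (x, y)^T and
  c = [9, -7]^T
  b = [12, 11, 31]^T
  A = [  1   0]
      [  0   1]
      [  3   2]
The point (0, 11) satisfies every constraint, so the LP is feasible; the constraints give x ≤ 12 and y ≤ 11, which with x, y ≥ 0 keep the feasible region inside a bounded box. A feasible, bounded LP attains a finite optimum at a vertex.

Evaluating z = 9x - 7y at each vertex:
  (0, 0): z = 0
  (10.33, 0): z = 93
  (3, 11): z = -50
  (0, 11): z = -77

The LP has an optimal solution: (0, 11) with z = -77.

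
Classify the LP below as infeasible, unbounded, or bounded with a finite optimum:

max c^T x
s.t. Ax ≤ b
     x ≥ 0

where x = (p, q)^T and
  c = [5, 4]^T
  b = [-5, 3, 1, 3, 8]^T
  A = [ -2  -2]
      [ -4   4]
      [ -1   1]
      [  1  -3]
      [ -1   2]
Feasible point: (2, 1) satisfies every constraint, so the LP is feasible.
Direction d = (3, 1): for each constraint row a, a·d ≤ 0 —
  (-2)(3) + (-2)(1) = -8 ≤ 0
  (-4)(3) + (4)(1) = -8 ≤ 0
  (-1)(3) + (1)(1) = -2 ≤ 0
  (1)(3) + (-3)(1) = 0 ≤ 0
  (-1)(3) + (2)(1) = -1 ≤ 0
and d ≥ 0, so (2, 1) + t·d stays feasible for every t ≥ 0. Along this ray z = 5p + 4q changes by 19 per unit t, so z → +∞.

Unbounded: there is a feasible ray along which z → +∞.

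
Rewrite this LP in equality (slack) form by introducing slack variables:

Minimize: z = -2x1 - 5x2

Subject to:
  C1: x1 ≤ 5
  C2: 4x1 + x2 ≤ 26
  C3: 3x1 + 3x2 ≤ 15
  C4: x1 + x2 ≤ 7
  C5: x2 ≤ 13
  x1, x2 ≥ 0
min z = -2x1 - 5x2

s.t.
  x1 + s1 = 5
  4x1 + x2 + s2 = 26
  3x1 + 3x2 + s3 = 15
  x1 + x2 + s4 = 7
  x2 + s5 = 13
  x1, x2, s1, s2, s3, s4, s5 ≥ 0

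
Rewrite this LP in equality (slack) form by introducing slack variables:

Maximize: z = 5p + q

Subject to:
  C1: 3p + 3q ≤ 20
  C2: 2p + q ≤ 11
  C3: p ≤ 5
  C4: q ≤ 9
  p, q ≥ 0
max z = 5p + q

s.t.
  3p + 3q + s1 = 20
  2p + q + s2 = 11
  p + s3 = 5
  q + s4 = 9
  p, q, s1, s2, s3, s4 ≥ 0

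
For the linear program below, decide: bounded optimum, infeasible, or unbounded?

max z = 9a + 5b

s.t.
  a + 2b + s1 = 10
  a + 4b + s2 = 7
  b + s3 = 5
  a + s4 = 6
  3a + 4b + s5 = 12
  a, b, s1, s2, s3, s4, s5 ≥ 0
The point (4, 0) satisfies every constraint, so the LP is feasible; the constraints give a ≤ 6 and b ≤ 5, which with a, b ≥ 0 keep the feasible region inside a bounded box. A feasible, bounded LP attains a finite optimum at a vertex.

Feasible with finite optimum z* = 36 at (4, 0).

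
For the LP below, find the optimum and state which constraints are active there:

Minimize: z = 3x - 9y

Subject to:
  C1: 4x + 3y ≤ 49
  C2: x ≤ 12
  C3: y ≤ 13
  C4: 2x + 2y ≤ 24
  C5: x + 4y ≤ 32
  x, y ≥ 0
Optimal: x = 0, y = 8
Slack at optimum:
  C1: slack = 25
  C2: slack = 12
  C3: slack = 5
  C4: slack = 8
  C5: slack = 0 (binding)
  x ≥ 0: x = 0 (binding)
  y ≥ 0: y = 8
Binding constraints: C5, x ≥ 0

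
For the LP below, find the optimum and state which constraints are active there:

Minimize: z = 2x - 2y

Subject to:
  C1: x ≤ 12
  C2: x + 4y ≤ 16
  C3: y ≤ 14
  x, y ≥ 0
Optimal: x = 0, y = 4
Slack at optimum:
  C1: slack = 12
  C2: slack = 0 (binding)
  C3: slack = 10
  x ≥ 0: x = 0 (binding)
  y ≥ 0: y = 4
Binding constraints: C2, x ≥ 0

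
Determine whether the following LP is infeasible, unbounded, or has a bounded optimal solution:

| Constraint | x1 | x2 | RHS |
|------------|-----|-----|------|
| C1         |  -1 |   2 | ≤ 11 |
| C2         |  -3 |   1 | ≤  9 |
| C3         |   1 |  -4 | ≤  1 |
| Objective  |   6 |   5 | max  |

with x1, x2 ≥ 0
Feasible point: (0, 0) satisfies every constraint, so the LP is feasible.
Direction d = (2, 1): for each constraint row a, a·d ≤ 0 —
  (-1)(2) + (2)(1) = 0 ≤ 0
  (-3)(2) + (1)(1) = -5 ≤ 0
  (1)(2) + (-4)(1) = -2 ≤ 0
and d ≥ 0, so (0, 0) + t·d stays feasible for every t ≥ 0. Along this ray z = 6x1 + 5x2 changes by 17 per unit t, so z → +∞.

Unbounded — the objective can increase without bound over the feasible region.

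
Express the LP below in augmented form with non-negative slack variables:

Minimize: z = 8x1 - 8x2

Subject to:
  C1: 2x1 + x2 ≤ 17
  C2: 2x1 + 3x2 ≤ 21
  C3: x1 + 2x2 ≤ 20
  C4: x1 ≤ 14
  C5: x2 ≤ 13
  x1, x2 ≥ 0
min z = 8x1 - 8x2

s.t.
  2x1 + x2 + s1 = 17
  2x1 + 3x2 + s2 = 21
  x1 + 2x2 + s3 = 20
  x1 + s4 = 14
  x2 + s5 = 13
  x1, x2, s1, s2, s3, s4, s5 ≥ 0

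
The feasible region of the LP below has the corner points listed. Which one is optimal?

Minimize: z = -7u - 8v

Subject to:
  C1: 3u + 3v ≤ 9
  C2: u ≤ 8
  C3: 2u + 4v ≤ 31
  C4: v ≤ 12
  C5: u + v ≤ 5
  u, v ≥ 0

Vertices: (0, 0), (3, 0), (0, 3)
(0, 3) with z = -24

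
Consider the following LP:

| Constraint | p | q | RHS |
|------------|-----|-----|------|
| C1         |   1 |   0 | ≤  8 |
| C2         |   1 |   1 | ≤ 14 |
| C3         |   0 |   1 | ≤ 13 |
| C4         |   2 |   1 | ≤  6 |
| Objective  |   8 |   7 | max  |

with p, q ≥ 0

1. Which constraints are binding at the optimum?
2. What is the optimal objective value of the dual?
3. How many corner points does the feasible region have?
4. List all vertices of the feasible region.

1. C4, p ≥ 0
2. 42 (by strong duality, equal to the primal optimum)
3. 3
4. (0, 0), (3, 0), (0, 6)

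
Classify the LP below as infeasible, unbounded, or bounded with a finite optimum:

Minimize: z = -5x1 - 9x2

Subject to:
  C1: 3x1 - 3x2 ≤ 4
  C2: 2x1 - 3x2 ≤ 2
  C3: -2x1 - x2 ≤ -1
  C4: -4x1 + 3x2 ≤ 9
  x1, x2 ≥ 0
Feasible point: (0, 1) satisfies every constraint, so the LP is feasible.
Direction d = (1, 1): for each constraint row a, a·d ≤ 0 —
  (3)(1) + (-3)(1) = 0 ≤ 0
  (2)(1) + (-3)(1) = -1 ≤ 0
  (-2)(1) + (-1)(1) = -3 ≤ 0
  (-4)(1) + (3)(1) = -1 ≤ 0
and d ≥ 0, so (0, 1) + t·d stays feasible for every t ≥ 0. Along this ray z = -5x1 - 9x2 changes by -14 per unit t, so z → −∞.

Unbounded — the objective can decrease without bound over the feasible region.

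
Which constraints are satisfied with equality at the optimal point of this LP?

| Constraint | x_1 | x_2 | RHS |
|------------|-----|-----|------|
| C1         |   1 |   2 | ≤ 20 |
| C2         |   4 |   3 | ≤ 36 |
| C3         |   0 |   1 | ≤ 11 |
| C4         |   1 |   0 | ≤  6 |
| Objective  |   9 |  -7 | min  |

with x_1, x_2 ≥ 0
Optimal: x_1 = 0, x_2 = 10
Slack at optimum:
  C1: slack = 0 (binding)
  C2: slack = 6
  C3: slack = 1
  C4: slack = 6
  x_1 ≥ 0: x_1 = 0 (binding)
  x_2 ≥ 0: x_2 = 10
Binding constraints: C1, x_1 ≥ 0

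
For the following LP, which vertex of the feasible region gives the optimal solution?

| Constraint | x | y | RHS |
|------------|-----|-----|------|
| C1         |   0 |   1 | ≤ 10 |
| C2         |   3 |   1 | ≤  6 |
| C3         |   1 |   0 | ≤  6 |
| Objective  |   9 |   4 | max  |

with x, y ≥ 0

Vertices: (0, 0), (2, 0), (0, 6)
Evaluating z = 9x + 4y at each vertex:
  (0, 0): z = 0
  (2, 0): z = 18
  (0, 6): z = 24

The largest value is z = 24, attained at (0, 6).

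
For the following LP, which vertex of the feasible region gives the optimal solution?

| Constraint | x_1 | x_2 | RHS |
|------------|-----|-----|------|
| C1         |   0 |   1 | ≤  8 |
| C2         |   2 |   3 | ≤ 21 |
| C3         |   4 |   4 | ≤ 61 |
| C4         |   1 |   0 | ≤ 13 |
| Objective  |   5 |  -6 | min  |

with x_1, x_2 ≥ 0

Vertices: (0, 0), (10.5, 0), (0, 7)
(0, 7) with z = -42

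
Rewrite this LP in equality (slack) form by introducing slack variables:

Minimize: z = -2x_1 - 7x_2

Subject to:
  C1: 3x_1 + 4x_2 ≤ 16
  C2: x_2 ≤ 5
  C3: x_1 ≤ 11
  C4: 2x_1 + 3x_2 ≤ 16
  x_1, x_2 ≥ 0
min z = -2x_1 - 7x_2

s.t.
  3x_1 + 4x_2 + s1 = 16
  x_2 + s2 = 5
  x_1 + s3 = 11
  2x_1 + 3x_2 + s4 = 16
  x_1, x_2, s1, s2, s3, s4 ≥ 0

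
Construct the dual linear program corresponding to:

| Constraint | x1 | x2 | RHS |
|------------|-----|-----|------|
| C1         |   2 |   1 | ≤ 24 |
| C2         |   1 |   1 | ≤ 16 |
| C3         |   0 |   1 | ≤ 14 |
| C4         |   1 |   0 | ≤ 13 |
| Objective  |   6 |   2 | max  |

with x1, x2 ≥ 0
Minimize: z = 24y1 + 16y2 + 14y3 + 13y4

Subject to:
  C1: -2y1 - y2 - y4 ≤ -6
  C2: -y1 - y2 - y3 ≤ -2
  y1, y2, y3, y4 ≥ 0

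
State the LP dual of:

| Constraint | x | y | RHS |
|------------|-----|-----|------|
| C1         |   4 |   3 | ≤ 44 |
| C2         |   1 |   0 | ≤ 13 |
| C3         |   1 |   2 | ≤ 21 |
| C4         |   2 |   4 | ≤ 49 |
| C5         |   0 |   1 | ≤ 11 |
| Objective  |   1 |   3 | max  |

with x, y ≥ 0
Minimize: z = 44y1 + 13y2 + 21y3 + 49y4 + 11y5

Subject to:
  C1: -4y1 - y2 - y3 - 2y4 ≤ -1
  C2: -3y1 - 2y3 - 4y4 - y5 ≤ -3
  y1, y2, y3, y4, y5 ≥ 0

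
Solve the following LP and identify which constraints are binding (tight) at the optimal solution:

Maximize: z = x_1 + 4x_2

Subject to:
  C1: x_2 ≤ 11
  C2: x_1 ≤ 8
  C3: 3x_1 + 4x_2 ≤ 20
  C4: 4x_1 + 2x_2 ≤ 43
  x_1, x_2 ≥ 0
Optimal: x_1 = 0, x_2 = 5
Slack at optimum:
  C1: slack = 6
  C2: slack = 8
  C3: slack = 0 (binding)
  C4: slack = 33
  x_1 ≥ 0: x_1 = 0 (binding)
  x_2 ≥ 0: x_2 = 5
Binding constraints: C3, x_1 ≥ 0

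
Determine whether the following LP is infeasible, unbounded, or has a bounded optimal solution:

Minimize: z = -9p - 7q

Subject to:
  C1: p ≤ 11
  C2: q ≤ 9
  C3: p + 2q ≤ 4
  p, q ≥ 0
The point (4, 0) satisfies every constraint, so the LP is feasible; the constraints give p ≤ 11 and q ≤ 9, which with p, q ≥ 0 keep the feasible region inside a bounded box. A feasible, bounded LP attains a finite optimum at a vertex.

Evaluating z = -9p - 7q at each vertex:
  (0, 0): z = 0
  (4, 0): z = -36
  (0, 2): z = -14

The LP has an optimal solution: (4, 0) with z = -36.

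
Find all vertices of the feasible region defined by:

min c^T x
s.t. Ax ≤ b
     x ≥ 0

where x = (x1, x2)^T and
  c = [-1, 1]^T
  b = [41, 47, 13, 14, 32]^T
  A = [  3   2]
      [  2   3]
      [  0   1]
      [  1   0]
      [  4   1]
Each vertex is the intersection of two constraint boundaries that also satisfies all remaining constraints:
  x1 = 0 and x2 = 0 → (0, 0)
  4x1 + x2 = 32 and x2 = 0 → (8, 0)
  2x1 + 3x2 = 47 and 4x1 + x2 = 32 → (4.9, 12.4)
  2x1 + 3x2 = 47 and x2 = 13 → (4, 13)
  x2 = 13 and x1 = 0 → (0, 13)

Vertices: (0, 0), (8, 0), (4.9, 12.4), (4, 13), (0, 13)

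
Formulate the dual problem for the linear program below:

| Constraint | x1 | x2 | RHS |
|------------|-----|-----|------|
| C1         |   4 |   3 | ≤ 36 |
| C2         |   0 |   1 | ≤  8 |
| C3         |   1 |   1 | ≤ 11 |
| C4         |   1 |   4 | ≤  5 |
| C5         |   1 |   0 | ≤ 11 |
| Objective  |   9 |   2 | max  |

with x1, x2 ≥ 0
Minimize: z = 36y1 + 8y2 + 11y3 + 5y4 + 11y5

Subject to:
  C1: -4y1 - y3 - y4 - y5 ≤ -9
  C2: -3y1 - y2 - y3 - 4y4 ≤ -2
  y1, y2, y3, y4, y5 ≥ 0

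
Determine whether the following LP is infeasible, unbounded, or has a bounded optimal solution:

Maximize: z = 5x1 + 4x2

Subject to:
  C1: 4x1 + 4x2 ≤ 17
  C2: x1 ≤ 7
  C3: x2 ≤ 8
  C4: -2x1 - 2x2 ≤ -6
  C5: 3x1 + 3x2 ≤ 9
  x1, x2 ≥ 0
The point (3, 0) satisfies every constraint, so the LP is feasible; the constraints give x1 ≤ 7 and x2 ≤ 8, which with x1, x2 ≥ 0 keep the feasible region inside a bounded box. A feasible, bounded LP attains a finite optimum at a vertex.

The LP has an optimal solution: (3, 0) with z = 15.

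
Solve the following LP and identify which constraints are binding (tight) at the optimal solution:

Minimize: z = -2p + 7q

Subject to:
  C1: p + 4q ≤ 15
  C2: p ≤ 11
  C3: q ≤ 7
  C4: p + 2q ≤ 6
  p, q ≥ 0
Optimal: p = 6, q = 0
Slack at optimum:
  C1: slack = 9
  C2: slack = 5
  C3: slack = 7
  C4: slack = 0 (binding)
  p ≥ 0: p = 6
  q ≥ 0: q = 0 (binding)
Binding constraints: C4, q ≥ 0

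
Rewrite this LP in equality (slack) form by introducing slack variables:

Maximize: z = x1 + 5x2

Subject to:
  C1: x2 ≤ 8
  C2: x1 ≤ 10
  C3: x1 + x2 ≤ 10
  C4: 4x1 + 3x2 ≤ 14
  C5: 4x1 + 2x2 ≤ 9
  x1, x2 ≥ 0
max z = x1 + 5x2

s.t.
  x2 + s1 = 8
  x1 + s2 = 10
  x1 + x2 + s3 = 10
  4x1 + 3x2 + s4 = 14
  4x1 + 2x2 + s5 = 9
  x1, x2, s1, s2, s3, s4, s5 ≥ 0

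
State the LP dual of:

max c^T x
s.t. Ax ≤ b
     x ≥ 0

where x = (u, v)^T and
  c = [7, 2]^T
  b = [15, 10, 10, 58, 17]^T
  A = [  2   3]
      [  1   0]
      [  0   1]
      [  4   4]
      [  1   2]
Minimize: z = 15y1 + 10y2 + 10y3 + 58y4 + 17y5

Subject to:
  C1: -2y1 - y2 - 4y4 - y5 ≤ -7
  C2: -3y1 - y3 - 4y4 - 2y5 ≤ -2
  y1, y2, y3, y4, y5 ≥ 0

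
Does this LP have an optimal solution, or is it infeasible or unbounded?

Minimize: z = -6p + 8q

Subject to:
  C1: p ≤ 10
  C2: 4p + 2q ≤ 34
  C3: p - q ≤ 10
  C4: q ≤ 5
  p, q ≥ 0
The point (8.5, 0) satisfies every constraint, so the LP is feasible; the constraints give p ≤ 10 and q ≤ 5, which with p, q ≥ 0 keep the feasible region inside a bounded box. A feasible, bounded LP attains a finite optimum at a vertex.

Evaluating z = -6p + 8q at each vertex:
  (0, 0): z = 0
  (8.5, 0): z = -51
  (6, 5): z = 4
  (0, 5): z = 40

Bounded optimum: z* = -51 at (8.5, 0).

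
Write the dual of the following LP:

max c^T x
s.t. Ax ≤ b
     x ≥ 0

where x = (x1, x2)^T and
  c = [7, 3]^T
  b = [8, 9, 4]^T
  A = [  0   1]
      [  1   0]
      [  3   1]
Minimize: z = 8y1 + 9y2 + 4y3

Subject to:
  C1: -y2 - 3y3 ≤ -7
  C2: -y1 - y3 ≤ -3
  y1, y2, y3 ≥ 0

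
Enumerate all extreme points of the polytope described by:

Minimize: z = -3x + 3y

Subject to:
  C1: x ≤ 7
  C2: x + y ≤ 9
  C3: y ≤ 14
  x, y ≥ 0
Each vertex is the intersection of two constraint boundaries that also satisfies all remaining constraints:
  x = 0 and y = 0 → (0, 0)
  x = 7 and y = 0 → (7, 0)
  x = 7 and x + y = 9 → (7, 2)
  x + y = 9 and x = 0 → (0, 9)

Vertices: (0, 0), (7, 0), (7, 2), (0, 9)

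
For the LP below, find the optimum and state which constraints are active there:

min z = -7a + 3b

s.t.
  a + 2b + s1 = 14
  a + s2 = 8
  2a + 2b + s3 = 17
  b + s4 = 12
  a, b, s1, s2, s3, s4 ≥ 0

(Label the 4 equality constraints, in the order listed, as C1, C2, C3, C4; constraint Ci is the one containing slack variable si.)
Optimal: a = 8, b = 0
Slack at optimum:
  C1: slack = 6
  C2: slack = 0 (binding)
  C3: slack = 1
  C4: slack = 12
  a ≥ 0: a = 8
  b ≥ 0: b = 0 (binding)
Binding constraints: C2, b ≥ 0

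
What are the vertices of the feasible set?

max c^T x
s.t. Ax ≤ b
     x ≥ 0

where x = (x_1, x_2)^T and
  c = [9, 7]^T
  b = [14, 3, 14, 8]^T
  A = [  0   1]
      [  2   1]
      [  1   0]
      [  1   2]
Each vertex is the intersection of two constraint boundaries that also satisfies all remaining constraints:
  x_1 = 0 and x_2 = 0 → (0, 0)
  2x_1 + x_2 = 3 and x_2 = 0 → (1.5, 0)
  2x_1 + x_2 = 3 and x_1 = 0 → (0, 3)

Vertices: (0, 0), (1.5, 0), (0, 3)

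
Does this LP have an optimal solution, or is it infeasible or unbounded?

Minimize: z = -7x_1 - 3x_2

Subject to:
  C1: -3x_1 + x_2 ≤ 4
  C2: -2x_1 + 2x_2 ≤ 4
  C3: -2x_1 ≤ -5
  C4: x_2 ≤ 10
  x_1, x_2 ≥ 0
Feasible point: (3, 0) satisfies every constraint, so the LP is feasible.
Direction d = (1, 0): for each constraint row a, a·d ≤ 0 —
  (-3)(1) + (1)(0) = -3 ≤ 0
  (-2)(1) + (2)(0) = -2 ≤ 0
  (-2)(1) + (0)(0) = -2 ≤ 0
  (0)(1) + (1)(0) = 0 ≤ 0
and d ≥ 0, so (3, 0) + t·d stays feasible for every t ≥ 0. Along this ray z = -7x_1 - 3x_2 changes by -7 per unit t, so z → −∞.

Unbounded: there is a feasible ray along which z → −∞.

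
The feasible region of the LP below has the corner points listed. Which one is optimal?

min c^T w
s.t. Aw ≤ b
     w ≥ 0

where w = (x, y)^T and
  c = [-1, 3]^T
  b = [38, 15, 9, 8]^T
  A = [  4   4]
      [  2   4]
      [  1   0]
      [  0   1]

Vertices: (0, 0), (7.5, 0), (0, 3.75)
Evaluating z = -x + 3y at each vertex:
  (0, 0): z = 0
  (7.5, 0): z = -7.5
  (0, 3.75): z = 11.25

The smallest value is z = -7.5, attained at (7.5, 0).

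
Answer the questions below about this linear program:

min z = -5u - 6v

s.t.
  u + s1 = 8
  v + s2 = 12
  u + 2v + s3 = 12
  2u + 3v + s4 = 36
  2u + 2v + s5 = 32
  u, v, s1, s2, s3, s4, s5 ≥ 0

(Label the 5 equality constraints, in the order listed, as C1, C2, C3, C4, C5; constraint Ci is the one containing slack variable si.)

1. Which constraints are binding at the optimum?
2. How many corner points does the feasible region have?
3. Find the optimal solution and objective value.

1. C1, C3
2. 4
3. u = 8, v = 2, z = -52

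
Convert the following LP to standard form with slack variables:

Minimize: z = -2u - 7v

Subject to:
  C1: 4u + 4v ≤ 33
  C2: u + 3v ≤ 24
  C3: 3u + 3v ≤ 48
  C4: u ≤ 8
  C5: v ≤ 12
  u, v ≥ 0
min z = -2u - 7v

s.t.
  4u + 4v + s1 = 33
  u + 3v + s2 = 24
  3u + 3v + s3 = 48
  u + s4 = 8
  v + s5 = 12
  u, v, s1, s2, s3, s4, s5 ≥ 0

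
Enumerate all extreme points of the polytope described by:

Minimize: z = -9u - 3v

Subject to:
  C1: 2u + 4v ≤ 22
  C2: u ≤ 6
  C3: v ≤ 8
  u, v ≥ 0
Each vertex is the intersection of two constraint boundaries that also satisfies all remaining constraints:
  u = 0 and v = 0 → (0, 0)
  u = 6 and v = 0 → (6, 0)
  2u + 4v = 22 and u = 6 → (6, 2.5)
  2u + 4v = 22 and u = 0 → (0, 5.5)

Vertices: (0, 0), (6, 0), (6, 2.5), (0, 5.5)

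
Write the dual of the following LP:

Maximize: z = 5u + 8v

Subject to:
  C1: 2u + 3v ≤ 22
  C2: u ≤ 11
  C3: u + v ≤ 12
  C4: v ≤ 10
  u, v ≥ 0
Minimize: z = 22y1 + 11y2 + 12y3 + 10y4

Subject to:
  C1: -2y1 - y2 - y3 ≤ -5
  C2: -3y1 - y3 - y4 ≤ -8
  y1, y2, y3, y4 ≥ 0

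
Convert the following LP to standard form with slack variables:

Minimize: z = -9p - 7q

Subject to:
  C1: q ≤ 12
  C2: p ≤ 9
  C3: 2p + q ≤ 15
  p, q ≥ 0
min z = -9p - 7q

s.t.
  q + s1 = 12
  p + s2 = 9
  2p + q + s3 = 15
  p, q, s1, s2, s3 ≥ 0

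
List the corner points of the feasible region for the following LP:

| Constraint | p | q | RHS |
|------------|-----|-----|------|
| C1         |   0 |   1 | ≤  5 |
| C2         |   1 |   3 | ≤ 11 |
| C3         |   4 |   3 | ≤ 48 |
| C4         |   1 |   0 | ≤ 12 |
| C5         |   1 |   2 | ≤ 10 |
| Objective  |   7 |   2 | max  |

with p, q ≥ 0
Each vertex is the intersection of two constraint boundaries that also satisfies all remaining constraints:
  p = 0 and q = 0 → (0, 0)
  p + 2q = 10 and q = 0 → (10, 0)
  p + 3q = 11 and p + 2q = 10 → (8, 1)
  p + 3q = 11 and p = 0 → (0, 3.667)

Vertices: (0, 0), (10, 0), (8, 1), (0, 3.667)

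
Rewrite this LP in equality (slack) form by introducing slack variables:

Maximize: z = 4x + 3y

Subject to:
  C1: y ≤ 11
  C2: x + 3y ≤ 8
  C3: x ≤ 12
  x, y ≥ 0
max z = 4x + 3y

s.t.
  y + s1 = 11
  x + 3y + s2 = 8
  x + s3 = 12
  x, y, s1, s2, s3 ≥ 0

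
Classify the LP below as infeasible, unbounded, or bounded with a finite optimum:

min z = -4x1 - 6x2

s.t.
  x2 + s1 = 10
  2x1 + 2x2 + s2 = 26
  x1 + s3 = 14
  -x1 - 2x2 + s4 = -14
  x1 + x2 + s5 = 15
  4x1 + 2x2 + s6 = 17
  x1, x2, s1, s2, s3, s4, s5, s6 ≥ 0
The point (0, 8.5) satisfies every constraint, so the LP is feasible; the constraints give x1 ≤ 14 and x2 ≤ 10, which with x1, x2 ≥ 0 keep the feasible region inside a bounded box. A feasible, bounded LP attains a finite optimum at a vertex.

Feasible with finite optimum z* = -51 at (0, 8.5).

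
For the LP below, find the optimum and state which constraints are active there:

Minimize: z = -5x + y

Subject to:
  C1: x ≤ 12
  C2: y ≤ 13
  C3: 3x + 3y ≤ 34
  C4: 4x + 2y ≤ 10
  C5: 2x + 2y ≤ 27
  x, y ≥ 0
Optimal: x = 2.5, y = 0
Slack at optimum:
  C1: slack = 9.5
  C2: slack = 13
  C3: slack = 26.5
  C4: slack = 0 (binding)
  C5: slack = 22
  x ≥ 0: x = 2.5
  y ≥ 0: y = 0 (binding)
Binding constraints: C4, y ≥ 0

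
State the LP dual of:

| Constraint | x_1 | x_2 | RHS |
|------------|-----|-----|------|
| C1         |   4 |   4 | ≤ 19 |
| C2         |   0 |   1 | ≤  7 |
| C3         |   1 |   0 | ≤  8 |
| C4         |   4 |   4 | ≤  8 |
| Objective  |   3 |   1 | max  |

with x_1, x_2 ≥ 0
Minimize: z = 19y1 + 7y2 + 8y3 + 8y4

Subject to:
  C1: -4y1 - y3 - 4y4 ≤ -3
  C2: -4y1 - y2 - 4y4 ≤ -1
  y1, y2, y3, y4 ≥ 0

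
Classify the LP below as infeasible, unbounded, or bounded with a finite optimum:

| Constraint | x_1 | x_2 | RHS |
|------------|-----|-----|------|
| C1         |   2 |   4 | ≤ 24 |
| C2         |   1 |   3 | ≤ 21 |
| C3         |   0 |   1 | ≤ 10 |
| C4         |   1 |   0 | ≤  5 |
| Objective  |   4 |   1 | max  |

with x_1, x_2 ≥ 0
The point (5, 3.5) satisfies every constraint, so the LP is feasible; the constraints give x_1 ≤ 5 and x_2 ≤ 10, which with x_1, x_2 ≥ 0 keep the feasible region inside a bounded box. A feasible, bounded LP attains a finite optimum at a vertex.

Feasible with finite optimum z* = 23.5 at (5, 3.5).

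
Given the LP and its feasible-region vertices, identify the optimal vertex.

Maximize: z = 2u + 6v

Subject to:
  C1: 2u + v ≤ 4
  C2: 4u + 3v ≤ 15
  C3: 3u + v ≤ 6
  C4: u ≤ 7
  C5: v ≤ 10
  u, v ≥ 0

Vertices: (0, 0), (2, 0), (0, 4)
Evaluating z = 2u + 6v at each vertex:
  (0, 0): z = 0
  (2, 0): z = 4
  (0, 4): z = 24

The largest value is z = 24, attained at (0, 4).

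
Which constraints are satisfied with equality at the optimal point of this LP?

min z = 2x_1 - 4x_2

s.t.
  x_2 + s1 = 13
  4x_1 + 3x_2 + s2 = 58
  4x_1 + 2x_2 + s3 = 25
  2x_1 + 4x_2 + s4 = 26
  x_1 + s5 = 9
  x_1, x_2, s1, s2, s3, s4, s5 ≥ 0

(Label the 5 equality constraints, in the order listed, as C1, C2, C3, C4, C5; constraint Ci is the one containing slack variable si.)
Optimal: x_1 = 0, x_2 = 6.5
Slack at optimum:
  C1: slack = 6.5
  C2: slack = 38.5
  C3: slack = 12
  C4: slack = 0 (binding)
  C5: slack = 9
  x_1 ≥ 0: x_1 = 0 (binding)
  x_2 ≥ 0: x_2 = 6.5
Binding constraints: C4, x_1 ≥ 0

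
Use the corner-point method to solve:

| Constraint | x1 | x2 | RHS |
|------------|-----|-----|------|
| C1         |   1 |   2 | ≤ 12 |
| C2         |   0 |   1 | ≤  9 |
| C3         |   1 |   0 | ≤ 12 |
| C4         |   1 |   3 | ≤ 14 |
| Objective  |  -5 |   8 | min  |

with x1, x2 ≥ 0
Each vertex is the intersection of two constraint boundaries that also satisfies all remaining constraints:
  x1 = 0 and x2 = 0 → (0, 0)
  x1 + 2x2 = 12 and x1 = 12 → (12, 0)
  x1 + 2x2 = 12 and x1 + 3x2 = 14 → (8, 2)
  x1 + 3x2 = 14 and x1 = 0 → (0, 4.667)

Evaluating z = -5x1 + 8x2 at each vertex:
  (0, 0): z = 0
  (12, 0): z = -60
  (8, 2): z = -24
  (0, 4.667): z = 37.33

The minimum is at (12, 0) with z = -60.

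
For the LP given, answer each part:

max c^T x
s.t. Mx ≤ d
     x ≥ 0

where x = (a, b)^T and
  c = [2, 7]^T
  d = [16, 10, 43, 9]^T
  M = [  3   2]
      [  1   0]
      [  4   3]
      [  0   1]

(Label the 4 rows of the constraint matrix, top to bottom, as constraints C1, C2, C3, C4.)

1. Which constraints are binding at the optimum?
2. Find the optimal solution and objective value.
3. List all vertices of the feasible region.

1. C1, a ≥ 0
2. a = 0, b = 8, z = 56
3. (0, 0), (5.333, 0), (0, 8)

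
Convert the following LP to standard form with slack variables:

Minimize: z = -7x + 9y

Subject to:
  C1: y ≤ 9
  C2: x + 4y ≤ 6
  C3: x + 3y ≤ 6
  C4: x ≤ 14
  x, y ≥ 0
min z = -7x + 9y

s.t.
  y + s1 = 9
  x + 4y + s2 = 6
  x + 3y + s3 = 6
  x + s4 = 14
  x, y, s1, s2, s3, s4 ≥ 0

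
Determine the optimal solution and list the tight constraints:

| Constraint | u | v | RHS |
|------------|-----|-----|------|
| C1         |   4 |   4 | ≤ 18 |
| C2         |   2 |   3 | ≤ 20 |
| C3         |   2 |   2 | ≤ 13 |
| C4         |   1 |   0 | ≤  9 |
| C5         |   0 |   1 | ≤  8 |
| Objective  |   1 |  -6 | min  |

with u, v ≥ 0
Optimal: u = 0, v = 4.5
Binding: C1, u ≥ 0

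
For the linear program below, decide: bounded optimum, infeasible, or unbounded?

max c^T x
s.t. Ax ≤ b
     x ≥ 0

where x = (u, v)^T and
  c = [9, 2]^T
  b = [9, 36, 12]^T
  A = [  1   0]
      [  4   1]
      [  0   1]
The point (9, 0) satisfies every constraint, so the LP is feasible; the constraints give u ≤ 9 and v ≤ 12, which with u, v ≥ 0 keep the feasible region inside a bounded box. A feasible, bounded LP attains a finite optimum at a vertex.

Evaluating z = 9u + 2v at each vertex:
  (0, 0): z = 0
  (9, 0): z = 81
  (6, 12): z = 78
  (0, 12): z = 24

Feasible with finite optimum z* = 81 at (9, 0).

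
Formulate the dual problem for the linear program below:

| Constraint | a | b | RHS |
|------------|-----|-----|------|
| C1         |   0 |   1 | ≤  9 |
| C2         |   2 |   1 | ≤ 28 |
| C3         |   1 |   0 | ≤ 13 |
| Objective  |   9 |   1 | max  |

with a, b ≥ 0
Minimize: z = 9y1 + 28y2 + 13y3

Subject to:
  C1: -2y2 - y3 ≤ -9
  C2: -y1 - y2 ≤ -1
  y1, y2, y3 ≥ 0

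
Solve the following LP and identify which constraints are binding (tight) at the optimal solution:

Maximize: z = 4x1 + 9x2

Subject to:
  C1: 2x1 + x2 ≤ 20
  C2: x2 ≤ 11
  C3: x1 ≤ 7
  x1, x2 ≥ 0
Optimal: x1 = 4.5, x2 = 11
Slack at optimum:
  C1: slack = 0 (binding)
  C2: slack = 0 (binding)
  C3: slack = 2.5
  x1 ≥ 0: x1 = 4.5
  x2 ≥ 0: x2 = 11
Binding constraints: C1, C2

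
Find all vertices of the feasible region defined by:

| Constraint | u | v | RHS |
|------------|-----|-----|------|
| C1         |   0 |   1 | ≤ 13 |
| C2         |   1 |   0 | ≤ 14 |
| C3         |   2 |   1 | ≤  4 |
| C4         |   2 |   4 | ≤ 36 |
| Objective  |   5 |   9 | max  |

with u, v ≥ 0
Each vertex is the intersection of two constraint boundaries that also satisfies all remaining constraints:
  u = 0 and v = 0 → (0, 0)
  2u + v = 4 and v = 0 → (2, 0)
  2u + v = 4 and u = 0 → (0, 4)

Vertices: (0, 0), (2, 0), (0, 4)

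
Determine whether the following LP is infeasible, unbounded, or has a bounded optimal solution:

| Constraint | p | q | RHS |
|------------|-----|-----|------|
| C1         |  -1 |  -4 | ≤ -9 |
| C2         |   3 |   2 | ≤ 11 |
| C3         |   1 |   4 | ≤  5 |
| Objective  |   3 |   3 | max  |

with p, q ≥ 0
C3 requires p + 4q ≤ 5, while C1 (-p - 4q ≤ -9) is equivalent to p + 4q ≥ 9. Together they would need 9 ≤ p + 4q ≤ 5, which is impossible since 9 > 5. No point satisfies all constraints.

Infeasible: no point satisfies all constraints simultaneously.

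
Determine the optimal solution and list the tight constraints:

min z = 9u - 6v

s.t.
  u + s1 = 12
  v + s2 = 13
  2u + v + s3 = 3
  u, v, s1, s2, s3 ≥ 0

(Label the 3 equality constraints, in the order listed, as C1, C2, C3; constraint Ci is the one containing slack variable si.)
Optimal: u = 0, v = 3
Slack at optimum:
  C1: slack = 12
  C2: slack = 10
  C3: slack = 0 (binding)
  u ≥ 0: u = 0 (binding)
  v ≥ 0: v = 3
Binding constraints: C3, u ≥ 0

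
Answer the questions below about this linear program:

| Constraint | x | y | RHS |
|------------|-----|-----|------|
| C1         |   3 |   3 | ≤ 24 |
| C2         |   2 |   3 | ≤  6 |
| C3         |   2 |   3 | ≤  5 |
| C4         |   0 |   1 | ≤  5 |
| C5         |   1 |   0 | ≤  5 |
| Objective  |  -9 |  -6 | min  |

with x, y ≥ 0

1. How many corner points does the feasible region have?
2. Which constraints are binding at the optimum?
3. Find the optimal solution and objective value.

1. 3
2. C3, y ≥ 0
3. x = 2.5, y = 0, z = -22.5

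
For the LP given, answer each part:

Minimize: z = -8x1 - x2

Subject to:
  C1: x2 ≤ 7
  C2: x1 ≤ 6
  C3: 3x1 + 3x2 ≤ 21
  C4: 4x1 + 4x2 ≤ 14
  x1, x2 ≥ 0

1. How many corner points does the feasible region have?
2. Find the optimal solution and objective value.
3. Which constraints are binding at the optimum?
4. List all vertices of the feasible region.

1. 3
2. x1 = 3.5, x2 = 0, z = -28
3. C4, x2 ≥ 0
4. (0, 0), (3.5, 0), (0, 3.5)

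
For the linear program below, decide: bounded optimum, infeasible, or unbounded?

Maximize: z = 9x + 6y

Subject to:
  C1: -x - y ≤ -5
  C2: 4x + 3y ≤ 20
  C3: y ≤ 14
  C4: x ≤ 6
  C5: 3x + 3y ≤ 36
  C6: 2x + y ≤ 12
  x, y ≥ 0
The point (5, 0) satisfies every constraint, so the LP is feasible; the constraints give x ≤ 6 and y ≤ 14, which with x, y ≥ 0 keep the feasible region inside a bounded box. A feasible, bounded LP attains a finite optimum at a vertex.

Evaluating z = 9x + 6y at each vertex:
  (5, 0): z = 45
  (0, 6.667): z = 40
  (0, 5): z = 30

The LP has an optimal solution: (5, 0) with z = 45.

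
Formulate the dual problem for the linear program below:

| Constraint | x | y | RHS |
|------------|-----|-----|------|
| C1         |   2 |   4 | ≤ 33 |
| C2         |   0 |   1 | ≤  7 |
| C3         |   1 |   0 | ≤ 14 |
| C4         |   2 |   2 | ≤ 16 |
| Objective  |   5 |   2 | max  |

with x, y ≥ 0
Minimize: z = 33y1 + 7y2 + 14y3 + 16y4

Subject to:
  C1: -2y1 - y3 - 2y4 ≤ -5
  C2: -4y1 - y2 - 2y4 ≤ -2
  y1, y2, y3, y4 ≥ 0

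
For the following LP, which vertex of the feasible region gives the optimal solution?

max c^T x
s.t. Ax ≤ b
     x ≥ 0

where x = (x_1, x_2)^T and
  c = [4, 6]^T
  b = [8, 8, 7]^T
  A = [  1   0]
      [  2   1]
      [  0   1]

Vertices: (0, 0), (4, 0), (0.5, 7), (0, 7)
Evaluating z = 4x_1 + 6x_2 at each vertex:
  (0, 0): z = 0
  (4, 0): z = 16
  (0.5, 7): z = 44
  (0, 7): z = 42

The largest value is z = 44, attained at (0.5, 7).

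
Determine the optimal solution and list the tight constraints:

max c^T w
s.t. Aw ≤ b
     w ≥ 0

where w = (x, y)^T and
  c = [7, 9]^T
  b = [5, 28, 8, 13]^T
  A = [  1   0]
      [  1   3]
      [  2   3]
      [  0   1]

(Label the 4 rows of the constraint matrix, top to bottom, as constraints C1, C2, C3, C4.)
Optimal: x = 4, y = 0
Slack at optimum:
  C1: slack = 1
  C2: slack = 24
  C3: slack = 0 (binding)
  C4: slack = 13
  x ≥ 0: x = 4
  y ≥ 0: y = 0 (binding)
Binding constraints: C3, y ≥ 0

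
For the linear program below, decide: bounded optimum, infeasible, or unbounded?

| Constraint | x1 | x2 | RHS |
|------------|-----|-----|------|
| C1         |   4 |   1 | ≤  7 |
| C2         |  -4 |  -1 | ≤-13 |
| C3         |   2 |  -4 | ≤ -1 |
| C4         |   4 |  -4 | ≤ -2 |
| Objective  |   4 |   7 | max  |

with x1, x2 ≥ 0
C1 requires 4x1 + x2 ≤ 7, while C2 (-4x1 - x2 ≤ -13) is equivalent to 4x1 + x2 ≥ 13. Together they would need 13 ≤ 4x1 + x2 ≤ 7, which is impossible since 13 > 7. No point satisfies all constraints.

The feasible region is empty; the LP is infeasible.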